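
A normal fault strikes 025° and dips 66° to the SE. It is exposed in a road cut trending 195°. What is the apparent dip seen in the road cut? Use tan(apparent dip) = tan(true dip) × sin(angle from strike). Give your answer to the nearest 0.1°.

The section lies 10° from the strike.
tan α = tan 66° × sin 10° = 2.2460 × 0.1736 = 0.3900
apparent dip = arctan 0.3900 = 21.31°

21.3°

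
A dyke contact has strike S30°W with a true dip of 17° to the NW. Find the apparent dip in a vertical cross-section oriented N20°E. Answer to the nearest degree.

The section lies 10° from the strike.
tan α = tan 17° × sin 10° = 0.3057 × 0.1736 = 0.0531
apparent dip = arctan 0.0531 = 3.04°

3°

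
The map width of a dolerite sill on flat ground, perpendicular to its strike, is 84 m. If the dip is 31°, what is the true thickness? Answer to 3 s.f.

43.3 m

True thickness t = w · sin(dip) = 84 × sin 31°
t = 84 × 0.5150 = 43.263 m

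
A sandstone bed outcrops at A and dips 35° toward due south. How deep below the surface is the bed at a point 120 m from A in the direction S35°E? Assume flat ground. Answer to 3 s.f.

68.8 m

The hole lies 35° from the dip direction, so the down-dip offset is 120 × cos 35° = 98.30 m.
Depth = down-dip offset × tan(dip) = 98.30 × tan 35° = 98.30 × 0.7002
Depth = 68.83 m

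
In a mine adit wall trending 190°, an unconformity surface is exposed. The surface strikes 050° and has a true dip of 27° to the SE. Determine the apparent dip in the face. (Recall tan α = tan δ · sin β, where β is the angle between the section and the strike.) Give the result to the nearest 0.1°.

18.1°

The section lies 40° from the strike.
tan(apparent dip) = tan 27° · sin 40° = 0.3275
apparent dip = arctan 0.3275 = 18.13°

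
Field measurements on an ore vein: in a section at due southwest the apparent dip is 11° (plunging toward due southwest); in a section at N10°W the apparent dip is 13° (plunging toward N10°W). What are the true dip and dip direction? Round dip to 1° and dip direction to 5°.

true dip 25°, dip direction 290°

Represent each trace as a vector plunging at its apparent dip toward its trend (east-north-up frame): v₁ = (-0.694, -0.694, -0.191), v₂ = (-0.169, 0.960, -0.225).
The plane normal is n = v₁ × v₂ ∝ (-0.339, 0.124, 0.783).
True dip = arccos(n_z / |n|) = arccos(0.9082) = 24.7°.
The horizontal component of n points toward azimuth atan2(n_x, n_y) = 290°, the dip direction.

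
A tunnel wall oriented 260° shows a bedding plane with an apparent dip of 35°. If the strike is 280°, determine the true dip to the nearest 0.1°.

64.0°

β = acute angle between strike 280° and section 260° = 20°.
tan δ = tan α / sin β = tan 35° / sin 20° = 0.7002 / 0.3420 = 2.0473
δ = arctan(2.0473) = 63.97°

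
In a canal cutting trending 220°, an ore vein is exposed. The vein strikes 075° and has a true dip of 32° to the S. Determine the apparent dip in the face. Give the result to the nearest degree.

The strike is 075° and the section trends 220°; the acute angle between them is β = 35°.
tan α = tan 32° × sin 35° = 0.6249 × 0.5736 = 0.3584
apparent dip = arctan 0.3584 = 19.72°

20°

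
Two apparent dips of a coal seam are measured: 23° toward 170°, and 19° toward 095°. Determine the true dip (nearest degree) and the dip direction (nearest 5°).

true dip 26°, dip direction 140°

Each apparent-dip line lies in the plane. As unit vectors (x east, y north, z up), v₁ plunges 23°→170° and v₂ plunges 19°→095°.
n = v₁ × v₂ = (0.263, -0.316, 0.841) (taken with n_z > 0).
Dip δ = arctan(|n_h|/n_z) = arctan(0.411/0.841) = 26.1°.
Dip direction = atan2(0.263, -0.316) = 140° (azimuth of n's horizontal projection).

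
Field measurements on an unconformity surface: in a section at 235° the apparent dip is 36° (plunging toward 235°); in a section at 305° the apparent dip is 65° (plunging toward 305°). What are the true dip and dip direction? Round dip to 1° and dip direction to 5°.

Represent each trace as a vector plunging at its apparent dip toward its trend (east-north-up frame): v₁ = (-0.663, -0.464, -0.588), v₂ = (-0.346, 0.242, -0.906).
Cross product v₁ × v₂ gives the pole to the plane: n ∝ (-0.563, 0.397, 0.321).
Dip δ = arctan(|n_h|/n_z) = arctan(0.689/0.321) = 65.0°.
Dip direction = atan2(-0.563, 0.397) = 305° (azimuth of n's horizontal projection).

true dip 65°, dip direction 305°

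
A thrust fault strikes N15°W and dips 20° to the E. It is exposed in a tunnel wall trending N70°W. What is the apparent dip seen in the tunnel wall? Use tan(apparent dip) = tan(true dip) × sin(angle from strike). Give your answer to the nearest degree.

Angle between strike (N15°W) and section (N70°W): β = 55°.
tan α = tan 20° × sin 55° = 0.3640 × 0.8192 = 0.2981
α = arctan(0.2981) = 16.60°

17°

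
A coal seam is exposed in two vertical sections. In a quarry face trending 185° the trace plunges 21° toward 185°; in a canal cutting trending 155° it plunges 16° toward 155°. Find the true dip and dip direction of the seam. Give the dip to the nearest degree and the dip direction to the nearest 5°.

true dip 22°, dip direction 200°

The two traces are lines in the plane: v₁ = (sin 185°·cos 21°, cos 185°·cos 21°, −sin 21°), v₂ = (sin 155°·cos 16°, cos 155°·cos 16°, −sin 16°).
The plane normal is n = v₁ × v₂ ∝ (-0.056, -0.168, 0.449).
tan δ = √(n_x²+n_y²)/n_z = 0.177/0.449, so δ = 21.5°.
Dip direction = azimuth of (n_x, n_y) = atan2(-0.056, -0.168) = 198°.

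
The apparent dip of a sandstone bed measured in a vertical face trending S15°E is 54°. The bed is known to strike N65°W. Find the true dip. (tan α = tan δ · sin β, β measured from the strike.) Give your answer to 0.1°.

60.9°

The section is 50° from the strike.
tan δ = tan α / sin β = tan 54° / sin 50° = 1.3764 / 0.7660 = 1.7967
true dip = arctan 1.7967 = 60.90°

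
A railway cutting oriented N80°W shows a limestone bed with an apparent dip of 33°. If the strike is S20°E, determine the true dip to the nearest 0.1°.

The section is 60° from the strike.
tan δ = tan α / sin β = tan 33° / sin 60° = 0.6494 / 0.8660 = 0.7499
δ = arctan(0.7499) = 36.87°

36.9°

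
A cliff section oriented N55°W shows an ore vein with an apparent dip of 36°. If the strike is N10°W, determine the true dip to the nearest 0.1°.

45.8°

The section is 45° from the strike.
tan δ = tan α / sin β = tan 36° / sin 45° = 0.7265 / 0.7071 = 1.0275
δ = arctan(1.0275) = 45.78°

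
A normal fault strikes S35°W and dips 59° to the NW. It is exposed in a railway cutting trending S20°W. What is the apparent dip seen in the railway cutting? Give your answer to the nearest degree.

Angle between strike (S35°W) and section (S20°W): β = 15°.
tan α = tan 59° × sin 15° = 1.6643 × 0.2588 = 0.4307
α = arctan(0.4307) = 23.30°

23°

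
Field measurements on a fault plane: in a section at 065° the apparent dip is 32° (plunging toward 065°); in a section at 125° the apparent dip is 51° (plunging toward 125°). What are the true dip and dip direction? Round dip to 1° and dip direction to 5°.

true dip 51°, dip direction 125°

The two traces are lines in the plane: v₁ = (sin 65°·cos 32°, cos 65°·cos 32°, −sin 32°), v₂ = (sin 125°·cos 51°, cos 125°·cos 51°, −sin 51°).
The plane normal is n = v₁ × v₂ ∝ (0.470, -0.324, 0.462).
True dip = arccos(n_z / |n|) = arccos(0.6293) = 51.0°.
Dip direction = atan2(0.470, -0.324) = 125° (azimuth of n's horizontal projection).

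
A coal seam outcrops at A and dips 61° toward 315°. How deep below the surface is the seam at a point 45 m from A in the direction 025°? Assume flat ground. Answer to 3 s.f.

27.8 m

The hole lies 70° from the dip direction, so the down-dip offset is 45 × cos 70° = 15.39 m.
Depth = down-dip offset × tan(dip) = 15.39 × tan 61° = 15.39 × 1.8040
Depth = 27.77 m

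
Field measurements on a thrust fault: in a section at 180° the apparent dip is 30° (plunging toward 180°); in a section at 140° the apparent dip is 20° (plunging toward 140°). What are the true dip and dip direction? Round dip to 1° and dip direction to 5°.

true dip 31°, dip direction 190°

Each apparent-dip line lies in the plane. As unit vectors (x east, y north, z up), v₁ plunges 30°→180° and v₂ plunges 20°→140°.
Cross product v₁ × v₂ gives the pole to the plane: n ∝ (-0.064, -0.302, 0.523).
Dip δ = arctan(|n_h|/n_z) = arctan(0.309/0.523) = 30.5°.
Dip direction = atan2(-0.064, -0.302) = 192° (azimuth of n's horizontal projection).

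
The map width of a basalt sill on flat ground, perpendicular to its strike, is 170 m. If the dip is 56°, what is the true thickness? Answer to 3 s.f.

True thickness t = w · sin(dip) = 170 × sin 56°
t = 170 × 0.8290 = 140.936 m

141 m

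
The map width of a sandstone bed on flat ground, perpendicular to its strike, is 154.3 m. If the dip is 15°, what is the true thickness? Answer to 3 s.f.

39.9 m

True thickness t = w · sin(dip) = 154.3 × sin 15°
t = 154.3 × 0.2588 = 39.936 m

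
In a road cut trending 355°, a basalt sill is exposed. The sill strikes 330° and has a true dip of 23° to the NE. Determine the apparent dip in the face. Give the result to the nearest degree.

Angle between strike (330°) and section (355°): β = 25°.
tan α = tan 23° × sin 25° = 0.4245 × 0.4226 = 0.1794
α = arctan(0.1794) = 10.17°

10°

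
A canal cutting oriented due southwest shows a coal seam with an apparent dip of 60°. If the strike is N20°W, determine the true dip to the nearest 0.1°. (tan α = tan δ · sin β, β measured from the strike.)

The section is 65° from the strike.
tan δ = tan α / sin β = tan 60° / sin 65° = 1.7321 / 0.9063 = 1.9111
true dip = arctan 1.9111 = 62.38°

62.4°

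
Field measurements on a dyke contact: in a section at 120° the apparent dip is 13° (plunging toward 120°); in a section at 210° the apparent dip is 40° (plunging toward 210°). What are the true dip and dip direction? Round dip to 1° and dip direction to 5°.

Each apparent-dip line lies in the plane. As unit vectors (x east, y north, z up), v₁ plunges 13°→120° and v₂ plunges 40°→210°.
The plane normal is n = v₁ × v₂ ∝ (-0.164, -0.629, 0.746).
Dip δ = arctan(|n_h|/n_z) = arctan(0.650/0.746) = 41.0°.
Dip direction = atan2(-0.164, -0.629) = 195° (azimuth of n's horizontal projection).

true dip 41°, dip direction 195°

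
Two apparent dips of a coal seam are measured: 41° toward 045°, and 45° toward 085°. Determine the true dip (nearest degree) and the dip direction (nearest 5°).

Each apparent-dip line lies in the plane. As unit vectors (x east, y north, z up), v₁ plunges 41°→045° and v₂ plunges 45°→085°.
The plane normal is n = v₁ × v₂ ∝ (0.337, 0.085, 0.343).
True dip = arccos(n_z / |n|) = arccos(0.7026) = 45.4°.
Dip direction = azimuth of (n_x, n_y) = atan2(0.337, 0.085) = 76°.

true dip 45°, dip direction 075°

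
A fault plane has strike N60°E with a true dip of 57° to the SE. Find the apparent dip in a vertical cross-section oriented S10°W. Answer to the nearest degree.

The section lies 50° from the strike.
tan(apparent dip) = tan 57° · sin 50° = 1.1796
apparent dip = arctan 1.1796 = 49.71°

50°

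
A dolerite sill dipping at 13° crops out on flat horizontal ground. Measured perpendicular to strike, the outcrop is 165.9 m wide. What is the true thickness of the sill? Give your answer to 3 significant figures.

True thickness t = w · sin(dip) = 165.9 × sin 13°
t = 165.9 × 0.2250 = 37.319 m

37.3 m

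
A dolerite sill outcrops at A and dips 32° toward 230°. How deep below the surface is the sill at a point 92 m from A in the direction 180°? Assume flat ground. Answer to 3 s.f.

The hole lies 50° from the dip direction, so the down-dip offset is 92 × cos 50° = 59.14 m.
Depth = down-dip offset × tan(dip) = 59.14 × tan 32° = 59.14 × 0.6249
Depth = 36.95 m

37.0 m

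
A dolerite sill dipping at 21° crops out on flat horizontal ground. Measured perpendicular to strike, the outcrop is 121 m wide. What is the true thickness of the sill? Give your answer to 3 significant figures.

43.4 m

True thickness t = w · sin(dip) = 121 × sin 21°
t = 121 × 0.3584 = 43.363 m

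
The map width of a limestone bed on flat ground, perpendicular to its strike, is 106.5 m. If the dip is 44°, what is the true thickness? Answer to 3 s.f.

74.0 m

True thickness t = w · sin(dip) = 106.5 × sin 44°
t = 106.5 × 0.6947 = 73.981 m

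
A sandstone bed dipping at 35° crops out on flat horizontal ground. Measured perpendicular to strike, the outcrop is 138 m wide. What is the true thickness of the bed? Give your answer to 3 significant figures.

79.2 m

True thickness t = w · sin(dip) = 138 × sin 35°
t = 138 × 0.5736 = 79.154 m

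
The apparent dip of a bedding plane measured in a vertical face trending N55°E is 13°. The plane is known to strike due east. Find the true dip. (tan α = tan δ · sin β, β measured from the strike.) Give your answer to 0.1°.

21.9°

β = acute angle between strike due east and section N55°E = 35°.
tan(true dip) = tan 13° / sin 35° = 0.4025
δ = arctan(0.4025) = 21.93°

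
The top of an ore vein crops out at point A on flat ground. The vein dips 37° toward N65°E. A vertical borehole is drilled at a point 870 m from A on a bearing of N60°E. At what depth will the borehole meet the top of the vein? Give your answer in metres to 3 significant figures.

653 m

The hole lies 5° from the dip direction, so the down-dip offset is 870 × cos 5° = 866.69 m.
Depth = down-dip offset × tan(dip) = 866.69 × tan 37° = 866.69 × 0.7536
Depth = 653.10 m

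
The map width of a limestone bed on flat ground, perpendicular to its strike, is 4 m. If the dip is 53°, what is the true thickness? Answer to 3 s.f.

True thickness t = w · sin(dip) = 4 × sin 53°
t = 4 × 0.7986 = 3.195 m

3.19 m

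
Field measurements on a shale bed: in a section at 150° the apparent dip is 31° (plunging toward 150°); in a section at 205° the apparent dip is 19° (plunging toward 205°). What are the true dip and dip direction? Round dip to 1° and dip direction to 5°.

true dip 31°, dip direction 150°

The two traces are lines in the plane: v₁ = (sin 150°·cos 31°, cos 150°·cos 31°, −sin 31°), v₂ = (sin 205°·cos 19°, cos 205°·cos 19°, −sin 19°).
n = v₁ × v₂ = (0.200, -0.345, 0.664) (taken with n_z > 0).
tan δ = √(n_x²+n_y²)/n_z = 0.399/0.664, so δ = 31.0°.
Dip direction = azimuth of (n_x, n_y) = atan2(0.200, -0.345) = 150°.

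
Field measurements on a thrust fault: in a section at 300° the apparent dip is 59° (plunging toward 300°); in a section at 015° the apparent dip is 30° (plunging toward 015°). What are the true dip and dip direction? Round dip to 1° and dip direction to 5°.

Represent each trace as a vector plunging at its apparent dip toward its trend (east-north-up frame): v₁ = (-0.446, 0.258, -0.857), v₂ = (0.224, 0.837, -0.500).
Cross product v₁ × v₂ gives the pole to the plane: n ∝ (-0.588, 0.415, 0.431).
Dip δ = arctan(|n_h|/n_z) = arctan(0.720/0.431) = 59.1°.
The horizontal component of n points toward azimuth atan2(n_x, n_y) = 305°, the dip direction.

true dip 59°, dip direction 305°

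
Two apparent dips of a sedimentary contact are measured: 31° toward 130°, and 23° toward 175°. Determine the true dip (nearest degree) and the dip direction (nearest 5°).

true dip 31°, dip direction 130°

Each apparent-dip line lies in the plane. As unit vectors (x east, y north, z up), v₁ plunges 31°→130° and v₂ plunges 23°→175°.
Cross product v₁ × v₂ gives the pole to the plane: n ∝ (0.257, -0.215, 0.558).
True dip = arccos(n_z / |n|) = arccos(0.8572) = 31.0°.
The horizontal component of n points toward azimuth atan2(n_x, n_y) = 130°, the dip direction.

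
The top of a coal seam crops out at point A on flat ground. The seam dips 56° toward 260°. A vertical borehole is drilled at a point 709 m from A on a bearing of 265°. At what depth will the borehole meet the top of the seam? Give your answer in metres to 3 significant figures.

The hole lies 5° from the dip direction, so the down-dip offset is 709 × cos 5° = 706.30 m.
Depth = down-dip offset × tan(dip) = 706.30 × tan 56° = 706.30 × 1.4826
Depth = 1047.14 m

1050 m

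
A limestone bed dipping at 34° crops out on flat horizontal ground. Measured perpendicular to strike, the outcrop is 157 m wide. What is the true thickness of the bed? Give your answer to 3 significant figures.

True thickness t = w · sin(dip) = 157 × sin 34°
t = 157 × 0.5592 = 87.793 m

87.8 m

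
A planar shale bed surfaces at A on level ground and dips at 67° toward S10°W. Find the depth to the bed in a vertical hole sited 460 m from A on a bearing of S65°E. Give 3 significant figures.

The hole lies 75° from the dip direction, so the down-dip offset is 460 × cos 75° = 119.06 m.
Depth = down-dip offset × tan(dip) = 119.06 × tan 67° = 119.06 × 2.3559
Depth = 280.48 m

280 m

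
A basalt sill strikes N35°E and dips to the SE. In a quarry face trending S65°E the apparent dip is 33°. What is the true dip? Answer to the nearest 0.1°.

33.4°

The section is 80° from the strike.
tan(true dip) = tan 33° / sin 80° = 0.6594
δ = arctan(0.6594) = 33.40°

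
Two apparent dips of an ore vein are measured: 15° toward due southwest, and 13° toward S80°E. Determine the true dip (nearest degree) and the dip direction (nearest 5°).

The two traces are lines in the plane: v₁ = (sin 225°·cos 15°, cos 225°·cos 15°, −sin 15°), v₂ = (sin 100°·cos 13°, cos 100°·cos 13°, −sin 13°).
Cross product v₁ × v₂ gives the pole to the plane: n ∝ (0.110, -0.402, 0.771).
Dip δ = arctan(|n_h|/n_z) = arctan(0.417/0.771) = 28.4°.
Dip direction = azimuth of (n_x, n_y) = atan2(0.110, -0.402) = 165°.

true dip 28°, dip direction 165°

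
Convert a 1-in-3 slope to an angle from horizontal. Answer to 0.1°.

18.4°

tan θ = 1/3 = 0.3333
θ = arctan(0.3333) = 18.43°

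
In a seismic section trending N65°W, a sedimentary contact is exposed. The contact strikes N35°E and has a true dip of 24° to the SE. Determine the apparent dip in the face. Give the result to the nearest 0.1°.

23.7°

The strike is N35°E and the section trends N65°W; the acute angle between them is β = 80°.
tan α = tan 24° × sin 80° = 0.4452 × 0.9848 = 0.4385
apparent dip = arctan 0.4385 = 23.68°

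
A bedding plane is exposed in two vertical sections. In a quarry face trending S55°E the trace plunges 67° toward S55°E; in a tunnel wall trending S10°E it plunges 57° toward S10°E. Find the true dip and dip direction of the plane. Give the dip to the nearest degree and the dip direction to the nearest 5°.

true dip 67°, dip direction 120°

Each apparent-dip line lies in the plane. As unit vectors (x east, y north, z up), v₁ plunges 67°→S55°E and v₂ plunges 57°→S10°E.
The plane normal is n = v₁ × v₂ ∝ (0.306, -0.181, 0.150).
tan δ = √(n_x²+n_y²)/n_z = 0.356/0.150, so δ = 67.1°.
Dip direction = atan2(0.306, -0.181) = 121° (azimuth of n's horizontal projection).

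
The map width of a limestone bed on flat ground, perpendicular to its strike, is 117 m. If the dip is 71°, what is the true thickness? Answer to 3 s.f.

True thickness t = w · sin(dip) = 117 × sin 71°
t = 117 × 0.9455 = 110.626 m

111 m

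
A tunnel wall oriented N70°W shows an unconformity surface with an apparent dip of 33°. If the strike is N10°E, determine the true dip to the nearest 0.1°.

33.4°

β = acute angle between strike N10°E and section N70°W = 80°.
tan δ = tan α / sin β = tan 33° / sin 80° = 0.6494 / 0.9848 = 0.6594
δ = arctan(0.6594) = 33.40°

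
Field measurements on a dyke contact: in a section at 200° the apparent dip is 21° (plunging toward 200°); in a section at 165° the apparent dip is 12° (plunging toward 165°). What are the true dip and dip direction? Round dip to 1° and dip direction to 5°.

Each apparent-dip line lies in the plane. As unit vectors (x east, y north, z up), v₁ plunges 21°→200° and v₂ plunges 12°→165°.
n = v₁ × v₂ = (-0.156, -0.157, 0.524) (taken with n_z > 0).
True dip = arccos(n_z / |n|) = arccos(0.9210) = 22.9°.
Dip direction = azimuth of (n_x, n_y) = atan2(-0.156, -0.157) = 225°.

true dip 23°, dip direction 225°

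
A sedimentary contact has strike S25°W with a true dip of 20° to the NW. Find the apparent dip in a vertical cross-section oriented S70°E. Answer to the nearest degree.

The strike is S25°W and the section trends S70°E; the acute angle between them is β = 85°.
tan(apparent dip) = tan 20° · sin 85° = 0.3626
α = arctan(0.3626) = 19.93°

20°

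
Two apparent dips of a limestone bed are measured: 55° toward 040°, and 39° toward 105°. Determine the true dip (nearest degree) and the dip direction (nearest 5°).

true dip 55°, dip direction 050°

The two traces are lines in the plane: v₁ = (sin 40°·cos 55°, cos 40°·cos 55°, −sin 55°), v₂ = (sin 105°·cos 39°, cos 105°·cos 39°, −sin 39°).
The plane normal is n = v₁ × v₂ ∝ (0.441, 0.383, 0.404).
Dip δ = arctan(|n_h|/n_z) = arctan(0.584/0.404) = 55.3°.
The horizontal component of n points toward azimuth atan2(n_x, n_y) = 49°, the dip direction.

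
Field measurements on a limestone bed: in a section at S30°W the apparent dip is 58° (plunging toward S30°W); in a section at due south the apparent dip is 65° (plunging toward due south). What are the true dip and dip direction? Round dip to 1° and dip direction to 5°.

true dip 66°, dip direction 165°

Represent each trace as a vector plunging at its apparent dip toward its trend (east-north-up frame): v₁ = (-0.265, -0.459, -0.848), v₂ = (0.000, -0.423, -0.906).
n = v₁ × v₂ = (0.058, -0.240, 0.112) (taken with n_z > 0).
tan δ = √(n_x²+n_y²)/n_z = 0.247/0.112, so δ = 65.6°.
The horizontal component of n points toward azimuth atan2(n_x, n_y) = 167°, the dip direction.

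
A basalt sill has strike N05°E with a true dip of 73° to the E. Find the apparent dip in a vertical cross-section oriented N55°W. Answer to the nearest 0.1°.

70.6°

The strike is N05°E and the section trends N55°W; the acute angle between them is β = 60°.
tan α = tan 73° × sin 60° = 3.2709 × 0.8660 = 2.8326
α = arctan(2.8326) = 70.56°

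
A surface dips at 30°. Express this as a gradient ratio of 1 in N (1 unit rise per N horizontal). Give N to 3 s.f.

1 : N means tan θ = 1/N, so N = 1/tan 30° = 1/0.5774

1 in 1.73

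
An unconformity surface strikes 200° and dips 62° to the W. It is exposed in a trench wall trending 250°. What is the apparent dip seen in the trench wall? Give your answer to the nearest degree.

The strike is 200° and the section trends 250°; the acute angle between them is β = 50°.
tan(apparent dip) = tan 62° · sin 50° = 1.4407
α = arctan(1.4407) = 55.24°

55°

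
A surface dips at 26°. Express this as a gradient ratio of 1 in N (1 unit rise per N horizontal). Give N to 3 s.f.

1 : N means tan θ = 1/N, so N = 1/tan 26° = 1/0.4877

1 in 2.05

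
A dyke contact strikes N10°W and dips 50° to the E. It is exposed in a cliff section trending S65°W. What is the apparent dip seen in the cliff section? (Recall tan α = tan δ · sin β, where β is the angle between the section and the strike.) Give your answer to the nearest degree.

49°

The section lies 75° from the strike.
tan α = tan 50° × sin 75° = 1.1918 × 0.9659 = 1.1511
α = arctan(1.1511) = 49.02°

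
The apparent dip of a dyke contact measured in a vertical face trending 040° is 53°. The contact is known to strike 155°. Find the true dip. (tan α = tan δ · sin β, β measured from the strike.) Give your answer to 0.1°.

The section is 65° from the strike.
tan(true dip) = tan 53° / sin 65° = 1.4642
δ = arctan(1.4642) = 55.67°

55.7°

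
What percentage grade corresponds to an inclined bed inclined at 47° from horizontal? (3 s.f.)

grade % = 100 × tan 47° = 100 × 1.0724

107%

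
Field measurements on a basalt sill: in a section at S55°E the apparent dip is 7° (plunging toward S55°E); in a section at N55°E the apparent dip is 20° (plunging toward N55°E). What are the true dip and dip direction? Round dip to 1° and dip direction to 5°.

Each apparent-dip line lies in the plane. As unit vectors (x east, y north, z up), v₁ plunges 7°→S55°E and v₂ plunges 20°→N55°E.
The plane normal is n = v₁ × v₂ ∝ (0.260, 0.184, 0.876).
Dip δ = arctan(|n_h|/n_z) = arctan(0.319/0.876) = 20.0°.
Dip direction = atan2(0.260, 0.184) = 55° (azimuth of n's horizontal projection).

true dip 20°, dip direction 055°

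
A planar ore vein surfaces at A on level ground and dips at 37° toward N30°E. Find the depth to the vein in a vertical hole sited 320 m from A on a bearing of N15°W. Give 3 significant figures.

171 m

The hole lies 45° from the dip direction, so the down-dip offset is 320 × cos 45° = 226.27 m.
Depth = down-dip offset × tan(dip) = 226.27 × tan 37° = 226.27 × 0.7536
Depth = 170.51 m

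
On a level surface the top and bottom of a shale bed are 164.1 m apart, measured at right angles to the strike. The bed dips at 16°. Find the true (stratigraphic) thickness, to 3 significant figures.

True thickness t = w · sin(dip) = 164.1 × sin 16°
t = 164.1 × 0.2756 = 45.232 m

45.2 m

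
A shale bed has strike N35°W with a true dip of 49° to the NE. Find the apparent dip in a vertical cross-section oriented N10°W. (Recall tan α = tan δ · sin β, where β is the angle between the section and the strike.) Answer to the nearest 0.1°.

25.9°

The section lies 25° from the strike.
tan(apparent dip) = tan 49° · sin 25° = 0.4862
α = arctan(0.4862) = 25.93°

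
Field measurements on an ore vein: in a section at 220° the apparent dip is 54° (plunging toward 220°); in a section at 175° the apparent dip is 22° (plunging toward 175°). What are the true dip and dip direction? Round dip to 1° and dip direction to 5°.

Each apparent-dip line lies in the plane. As unit vectors (x east, y north, z up), v₁ plunges 54°→220° and v₂ plunges 22°→175°.
The plane normal is n = v₁ × v₂ ∝ (-0.579, -0.207, 0.385).
True dip = arccos(n_z / |n|) = arccos(0.5313) = 57.9°.
Dip direction = atan2(-0.579, -0.207) = 250° (azimuth of n's horizontal projection).

true dip 58°, dip direction 250°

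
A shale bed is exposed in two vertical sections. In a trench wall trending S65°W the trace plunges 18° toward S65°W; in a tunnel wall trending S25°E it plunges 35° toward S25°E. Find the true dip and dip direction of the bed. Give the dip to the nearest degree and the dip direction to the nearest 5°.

true dip 38°, dip direction 180°

The two traces are lines in the plane: v₁ = (sin 245°·cos 18°, cos 245°·cos 18°, −sin 18°), v₂ = (sin 155°·cos 35°, cos 155°·cos 35°, −sin 35°).
The plane normal is n = v₁ × v₂ ∝ (0.001, -0.601, 0.779).
True dip = arccos(n_z / |n|) = arccos(0.7916) = 37.7°.
Dip direction = azimuth of (n_x, n_y) = atan2(0.001, -0.601) = 180°.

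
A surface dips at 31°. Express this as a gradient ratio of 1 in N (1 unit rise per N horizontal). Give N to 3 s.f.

1 in 1.66

1 : N means tan θ = 1/N, so N = 1/tan 31° = 1/0.6009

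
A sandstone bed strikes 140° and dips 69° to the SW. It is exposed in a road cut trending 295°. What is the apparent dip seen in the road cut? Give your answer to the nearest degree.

48°

Angle between strike (140°) and section (295°): β = 25°.
tan α = tan 69° × sin 25° = 2.6051 × 0.4226 = 1.1010
α = arctan(1.1010) = 47.75°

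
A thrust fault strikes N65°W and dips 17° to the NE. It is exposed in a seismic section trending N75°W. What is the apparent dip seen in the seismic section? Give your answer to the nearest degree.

Angle between strike (N65°W) and section (N75°W): β = 10°.
tan(apparent dip) = tan 17° · sin 10° = 0.0531
α = arctan(0.0531) = 3.04°

3°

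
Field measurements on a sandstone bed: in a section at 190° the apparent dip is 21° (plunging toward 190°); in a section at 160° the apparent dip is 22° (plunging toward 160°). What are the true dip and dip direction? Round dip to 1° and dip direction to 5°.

true dip 22°, dip direction 170°

The two traces are lines in the plane: v₁ = (sin 190°·cos 21°, cos 190°·cos 21°, −sin 21°), v₂ = (sin 160°·cos 22°, cos 160°·cos 22°, −sin 22°).
The plane normal is n = v₁ × v₂ ∝ (0.032, -0.174, 0.433).
Dip δ = arctan(|n_h|/n_z) = arctan(0.177/0.433) = 22.3°.
The horizontal component of n points toward azimuth atan2(n_x, n_y) = 170°, the dip direction.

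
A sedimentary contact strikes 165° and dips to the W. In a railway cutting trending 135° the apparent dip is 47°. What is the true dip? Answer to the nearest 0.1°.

65.0°

β = acute angle between strike 165° and section 135° = 30°.
tan δ = tan α / sin β = tan 47° / sin 30° = 1.0724 / 0.5000 = 2.1447
true dip = arctan 2.1447 = 65.00°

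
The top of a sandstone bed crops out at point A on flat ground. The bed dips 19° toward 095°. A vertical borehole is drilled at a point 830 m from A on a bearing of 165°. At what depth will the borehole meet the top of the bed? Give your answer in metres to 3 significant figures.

97.7 m

The hole lies 70° from the dip direction, so the down-dip offset is 830 × cos 70° = 283.88 m.
Depth = down-dip offset × tan(dip) = 283.88 × tan 19° = 283.88 × 0.3443
Depth = 97.75 m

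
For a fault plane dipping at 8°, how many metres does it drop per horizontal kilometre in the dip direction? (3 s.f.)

drop per km = 1000 × tan 8° = 1000 × 0.1405

141 m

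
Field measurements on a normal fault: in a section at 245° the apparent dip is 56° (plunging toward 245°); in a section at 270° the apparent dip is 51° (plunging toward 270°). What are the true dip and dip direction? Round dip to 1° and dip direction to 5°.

true dip 56°, dip direction 235°

Represent each trace as a vector plunging at its apparent dip toward its trend (east-north-up frame): v₁ = (-0.507, -0.236, -0.829), v₂ = (-0.629, -0.000, -0.777).
Cross product v₁ × v₂ gives the pole to the plane: n ∝ (-0.184, -0.128, 0.149).
tan δ = √(n_x²+n_y²)/n_z = 0.224/0.149, so δ = 56.4°.
Dip direction = azimuth of (n_x, n_y) = atan2(-0.184, -0.128) = 235°.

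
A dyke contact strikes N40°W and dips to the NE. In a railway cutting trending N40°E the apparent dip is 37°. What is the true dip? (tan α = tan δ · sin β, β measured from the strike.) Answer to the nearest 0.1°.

37.4°

β = acute angle between strike N40°W and section N40°E = 80°.
tan δ = tan α / sin β = tan 37° / sin 80° = 0.7536 / 0.9848 = 0.7652
δ = arctan(0.7652) = 37.42°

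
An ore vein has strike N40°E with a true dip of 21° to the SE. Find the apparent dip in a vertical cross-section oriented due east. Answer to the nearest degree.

The section lies 50° from the strike.
tan α = tan 21° × sin 50° = 0.3839 × 0.7660 = 0.2941
apparent dip = arctan 0.2941 = 16.39°

16°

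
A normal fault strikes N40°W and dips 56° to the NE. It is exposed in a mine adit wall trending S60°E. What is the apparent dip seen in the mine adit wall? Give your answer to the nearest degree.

The section lies 20° from the strike.
tan α = tan 56° × sin 20° = 1.4826 × 0.3420 = 0.5071
apparent dip = arctan 0.5071 = 26.89°

27°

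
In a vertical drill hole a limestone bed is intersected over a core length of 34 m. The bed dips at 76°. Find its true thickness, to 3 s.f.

8.23 m

True thickness t = h · cos(dip) = 34 × cos 76°
t = 34 × 0.2419 = 8.225 m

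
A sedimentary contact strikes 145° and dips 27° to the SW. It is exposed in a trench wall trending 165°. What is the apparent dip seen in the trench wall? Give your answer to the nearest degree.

10°

The strike is 145° and the section trends 165°; the acute angle between them is β = 20°.
tan α = tan 27° × sin 20° = 0.5095 × 0.3420 = 0.1743
apparent dip = arctan 0.1743 = 9.89°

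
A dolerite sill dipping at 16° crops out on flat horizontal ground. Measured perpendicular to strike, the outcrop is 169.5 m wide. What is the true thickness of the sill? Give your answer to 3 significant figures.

46.7 m

True thickness t = w · sin(dip) = 169.5 × sin 16°
t = 169.5 × 0.2756 = 46.721 m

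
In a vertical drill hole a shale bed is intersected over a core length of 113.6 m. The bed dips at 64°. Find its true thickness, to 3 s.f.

49.8 m

True thickness t = h · cos(dip) = 113.6 × cos 64°
t = 113.6 × 0.4384 = 49.799 m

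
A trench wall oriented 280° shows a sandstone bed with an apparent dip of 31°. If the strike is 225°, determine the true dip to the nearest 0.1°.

β = acute angle between strike 225° and section 280° = 55°.
tan(true dip) = tan 31° / sin 55° = 0.7335
true dip = arctan 0.7335 = 36.26°

36.3°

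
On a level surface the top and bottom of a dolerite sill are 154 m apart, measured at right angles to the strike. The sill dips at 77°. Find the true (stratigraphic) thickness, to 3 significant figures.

True thickness t = w · sin(dip) = 154 × sin 77°
t = 154 × 0.9744 = 150.053 m

150 m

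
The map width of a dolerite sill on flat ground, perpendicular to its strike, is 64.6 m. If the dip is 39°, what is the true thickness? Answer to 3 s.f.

True thickness t = w · sin(dip) = 64.6 × sin 39°
t = 64.6 × 0.6293 = 40.654 m

40.7 m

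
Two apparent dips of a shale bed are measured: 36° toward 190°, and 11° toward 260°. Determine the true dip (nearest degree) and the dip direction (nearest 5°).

true dip 36°, dip direction 185°

Each apparent-dip line lies in the plane. As unit vectors (x east, y north, z up), v₁ plunges 36°→190° and v₂ plunges 11°→260°.
Cross product v₁ × v₂ gives the pole to the plane: n ∝ (-0.052, -0.541, 0.746).
tan δ = √(n_x²+n_y²)/n_z = 0.544/0.746, so δ = 36.1°.
The horizontal component of n points toward azimuth atan2(n_x, n_y) = 185°, the dip direction.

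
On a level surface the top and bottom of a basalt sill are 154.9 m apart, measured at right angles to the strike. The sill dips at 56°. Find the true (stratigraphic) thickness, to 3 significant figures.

True thickness t = w · sin(dip) = 154.9 × sin 56°
t = 154.9 × 0.8290 = 128.418 m

128 m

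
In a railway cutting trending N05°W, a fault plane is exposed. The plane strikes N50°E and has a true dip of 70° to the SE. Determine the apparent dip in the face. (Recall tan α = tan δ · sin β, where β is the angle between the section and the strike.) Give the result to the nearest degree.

66°

The strike is N50°E and the section trends N05°W; the acute angle between them is β = 55°.
tan α = tan 70° × sin 55° = 2.7475 × 0.8192 = 2.2506
α = arctan(2.2506) = 66.04°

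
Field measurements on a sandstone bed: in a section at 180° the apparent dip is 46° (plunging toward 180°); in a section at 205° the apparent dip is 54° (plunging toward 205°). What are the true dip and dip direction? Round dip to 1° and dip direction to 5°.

true dip 56°, dip direction 225°

Represent each trace as a vector plunging at its apparent dip toward its trend (east-north-up frame): v₁ = (0.000, -0.695, -0.719), v₂ = (-0.248, -0.533, -0.809).
Cross product v₁ × v₂ gives the pole to the plane: n ∝ (-0.179, -0.179, 0.173).
True dip = arccos(n_z / |n|) = arccos(0.5638) = 55.7°.
The horizontal component of n points toward azimuth atan2(n_x, n_y) = 225°, the dip direction.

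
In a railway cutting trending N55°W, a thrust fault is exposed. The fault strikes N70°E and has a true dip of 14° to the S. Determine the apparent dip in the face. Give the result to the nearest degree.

12°

Angle between strike (N70°E) and section (N55°W): β = 55°.
tan α = tan 14° × sin 55° = 0.2493 × 0.8192 = 0.2042
apparent dip = arctan 0.2042 = 11.54°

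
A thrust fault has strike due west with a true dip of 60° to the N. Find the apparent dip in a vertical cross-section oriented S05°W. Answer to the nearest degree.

60°

The section lies 85° from the strike.
tan(apparent dip) = tan 60° · sin 85° = 1.7255
apparent dip = arctan 1.7255 = 59.91°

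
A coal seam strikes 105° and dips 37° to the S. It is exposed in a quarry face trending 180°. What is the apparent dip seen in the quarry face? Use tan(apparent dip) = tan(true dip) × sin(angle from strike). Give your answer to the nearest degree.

Angle between strike (105°) and section (180°): β = 75°.
tan(apparent dip) = tan 37° · sin 75° = 0.7279
apparent dip = arctan 0.7279 = 36.05°

36°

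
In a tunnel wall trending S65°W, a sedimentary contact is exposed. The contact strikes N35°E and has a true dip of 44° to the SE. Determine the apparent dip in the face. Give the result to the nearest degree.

26°

Angle between strike (N35°E) and section (S65°W): β = 30°.
tan α = tan 44° × sin 30° = 0.9657 × 0.5000 = 0.4828
apparent dip = arctan 0.4828 = 25.77°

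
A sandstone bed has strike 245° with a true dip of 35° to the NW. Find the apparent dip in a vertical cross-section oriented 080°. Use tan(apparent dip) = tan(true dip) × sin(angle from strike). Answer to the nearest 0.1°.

10.3°

Angle between strike (245°) and section (080°): β = 15°.
tan(apparent dip) = tan 35° · sin 15° = 0.1812
apparent dip = arctan 0.1812 = 10.27°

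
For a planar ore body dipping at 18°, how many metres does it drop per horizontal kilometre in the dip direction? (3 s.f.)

325 m

drop per km = 1000 × tan 18° = 1000 × 0.3249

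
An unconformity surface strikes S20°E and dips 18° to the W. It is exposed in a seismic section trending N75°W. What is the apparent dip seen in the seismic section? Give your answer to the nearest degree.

The section lies 55° from the strike.
tan α = tan 18° × sin 55° = 0.3249 × 0.8192 = 0.2662
α = arctan(0.2662) = 14.90°

15°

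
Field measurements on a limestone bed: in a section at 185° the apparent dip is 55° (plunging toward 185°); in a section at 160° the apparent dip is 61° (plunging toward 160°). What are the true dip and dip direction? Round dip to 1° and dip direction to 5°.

true dip 62°, dip direction 145°

The two traces are lines in the plane: v₁ = (sin 185°·cos 55°, cos 185°·cos 55°, −sin 55°), v₂ = (sin 160°·cos 61°, cos 160°·cos 61°, −sin 61°).
Cross product v₁ × v₂ gives the pole to the plane: n ∝ (0.127, -0.180, 0.118).
tan δ = √(n_x²+n_y²)/n_z = 0.220/0.118, so δ = 61.9°.
The horizontal component of n points toward azimuth atan2(n_x, n_y) = 145°, the dip direction.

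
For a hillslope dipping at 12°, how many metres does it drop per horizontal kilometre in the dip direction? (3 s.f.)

213 m

drop per km = 1000 × tan 12° = 1000 × 0.2126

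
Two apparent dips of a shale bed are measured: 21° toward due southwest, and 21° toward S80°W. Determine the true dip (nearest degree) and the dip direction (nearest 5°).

Represent each trace as a vector plunging at its apparent dip toward its trend (east-north-up frame): v₁ = (-0.660, -0.660, -0.358), v₂ = (-0.919, -0.162, -0.358).
n = v₁ × v₂ = (-0.178, -0.093, 0.500) (taken with n_z > 0).
Dip δ = arctan(|n_h|/n_z) = arctan(0.201/0.500) = 21.9°.
Dip direction = azimuth of (n_x, n_y) = atan2(-0.178, -0.093) = 242°.

true dip 22°, dip direction 240°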